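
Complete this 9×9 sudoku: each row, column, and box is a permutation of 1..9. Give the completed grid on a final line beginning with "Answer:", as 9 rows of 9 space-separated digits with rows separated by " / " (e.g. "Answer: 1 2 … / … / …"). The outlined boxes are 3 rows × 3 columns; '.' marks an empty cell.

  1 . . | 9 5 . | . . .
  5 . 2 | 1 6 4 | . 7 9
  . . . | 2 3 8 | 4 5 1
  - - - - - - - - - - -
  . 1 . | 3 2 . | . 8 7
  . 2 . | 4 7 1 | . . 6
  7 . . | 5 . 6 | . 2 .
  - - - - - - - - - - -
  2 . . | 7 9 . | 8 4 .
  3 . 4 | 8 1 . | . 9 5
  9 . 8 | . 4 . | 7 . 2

Step 1. [r2c7∈{3}] r2c7's peers cover all but 3. So r2c7=3.
Step 2. [r3c1∈{6}] r3c1 is down to just 6 ⇒ r3c1=6.
Step 3. [r1c2∈{3,4,7,8}] across row 1, 4 lands solely at r1c2. So r1c2=4.
Step 4. [r6c2∈{3,8,9}] col 2 places 3 nowhere but r6c2 ⇒ r6c2=3.
Step 5. [r6c3∈{9}] r6c3's peers cover all but 9, so r6c3=9.
Step 6. [r5c3∈{5}] r5c3 is down to just 5, so r5c3=5.
Step 7. [r8c7∈{6}] only 6 remains possible at r8c7, so r8c7=6.
Step 8. [r7c9∈{3}] nothing but 3 survives at r7c9 ⇒ r7c9=3.
Step 9. [r7c6∈{5}] r7c6 is down to just 5 ⇒ r7c6=5.
Step 10. [r3c3∈{7}] only 7 remains possible at r3c3 ⇒ r3c3=7.
Step 11. [r7c2∈{6}] only 6 remains possible at r7c2 ⇒ r7c2=6.
Step 12. [r5c7∈{9}] r5c7 has the single candidate 9. So r5c7=9.
Step 13. [r9c2∈{5}] only 5 remains possible at r9c2. So r9c2=5.
Step 14. [r4c7∈{5}] r4c7's peers cover all but 5 ⇒ r4c7=5.
Step 15. [r1c8∈{6}] r1c8's peers cover all but 6 ⇒ r1c8=6.
Step 16. [r9c4∈{6}] only 6 remains possible at r9c4, so r9c4=6.
Step 17. [r3c2∈{9}] only 9 remains possible at r3c2. So r3c2=9.
Step 18. [r1c6∈{7}] r1c6 has the single candidate 7 ⇒ r1c6=7.
Step 19. [r7c3∈{1}] r7c3's peers cover all but 1. So r7c3=1.
Step 20. [r4c1∈{4}] r4c1's peers cover all but 4 ⇒ r4c1=4.
Step 21. [r1c3∈{3}] r1c3 has the single candidate 3 ⇒ r1c3=3.
Step 22. [r1c9∈{8}] nothing but 8 survives at r1c9, so r1c9=8.
Step 23. [r4c6∈{9}] only 9 remains possible at r4c6. So r4c6=9.
Step 24. [r1c7∈{2}] nothing but 2 survives at r1c7. So r1c7=2.
Step 25. [r8c2∈{7}] nothing but 7 survives at r8c2, so r8c2=7.
Step 26. [r6c9∈{4}] r6c9 has the single candidate 4. So r6c9=4.
Step 27. [r5c8∈{3}] r5c8 is down to just 3, so r5c8=3.
Step 28. [r9c6∈{3}] nothing but 3 survives at r9c6, so r9c6=3.
Step 29. [r6c7∈{1}] r6c7 is down to just 1. So r6c7=1.
Step 30. [r4c3∈{6}] r4c3's peers cover all but 6, so r4c3=6.
Step 31. [r5c1∈{8}] r5c1 has the single candidate 8, so r5c1=8.
Step 32. [r8c6∈{2}] only 2 remains possible at r8c6 ⇒ r8c6=2.
Step 33. [r2c2∈{8}] only 8 remains possible at r2c2. So r2c2=8.
Step 34. [r9c8∈{1}] nothing but 1 survives at r9c8, so r9c8=1.
Step 35. [r6c5∈{8}] nothing but 8 survives at r6c5. So r6c5=8.

Answer: 1 4 3 9 5 7 2 6 8 / 5 8 2 1 6 4 3 7 9 / 6 9 7 2 3 8 4 5 1 / 4 1 6 3 2 9 5 8 7 / 8 2 5 4 7 1 9 3 6 / 7 3 9 5 8 6 1 2 4 / 2 6 1 7 9 5 8 4 3 / 3 7 4 8 1 2 6 9 5 / 9 5 8 6 4 3 7 1 2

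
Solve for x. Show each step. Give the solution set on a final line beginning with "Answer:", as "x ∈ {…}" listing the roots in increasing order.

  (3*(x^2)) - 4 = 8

Step 1. [(3*(x^2)) - 4 = 8] -4 is outermost — add 4 both sides. So sub: 3*(x^2) = 12.
Step 2. [3*(x^2) = 12] LHS = 3·(…); ÷3 both sides. So div: x^2 = 4.
Step 3. [x^2 = 4] √ both sides: 4 ≥ 0 gives two branches, so sqrt: x = 2 or -2.

Answer: x ∈ {-2, 2}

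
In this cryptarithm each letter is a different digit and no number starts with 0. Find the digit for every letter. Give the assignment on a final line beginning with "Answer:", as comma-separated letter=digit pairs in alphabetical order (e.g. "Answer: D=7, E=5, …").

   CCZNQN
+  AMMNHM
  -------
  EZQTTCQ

Step 1. [col 1: N + M ≡ Q (mod 10)] several values work for N in column 1 (N + M ≡ Q (mod 10), carry-in 0); try N=6, so N=6.
Step 2. [col 1: N + M ≡ Q (mod 10)] column 1 (N + M ≡ Q (mod 10), carry-in 0) doesn't pin Q yet; pick Q=4 and continue ⇒ Q=4.
Step 3. [col 1: N + M ≡ Q (mod 10)] from column 1 (N=6, Q=4, carry-in 0, digits 4,6 already taken and all letters distinct): M must equal 8 ⇒ M=8.
Step 4. [E] E is the leading digit of a 7-digit sum of two 6-digit numbers; the final carry is exactly 1. So E=1.
Step 5. [col 2: Q + H ≡ C (mod 10)] C=5 is one option consistent with column 2 (Q + H ≡ C (mod 10), carry-in 1) — take it, so C=5.
Step 6. [col 2: Q + H ≡ C (mod 10)] from column 2 (Q=4, C=5, carry-in 1, digits 1,4,5,6,8 already taken and all letters distinct): H must equal 0. So H=0.
Step 7. [col 3: N + N ≡ T (mod 10)] column 3 reads N+N+carry(0)=T with N=6; with digits 0,1,4,5,6,8 already taken and all letters distinct, the only value for T is 2. So T=2.
Step 8. [col 4: Z + M ≡ T (mod 10)] in column 4 we have Z+M≡T with carry-in 1; given M=8, T=2 and digits 0,1,2,4,5,6,8 already taken and all letters distinct, that pins Z to 3. So Z=3.
Step 9. [col 6: C + A ≡ Z (mod 10)] column 6 reads C+A+carry(1)=Z with C=5, Z=3; with digits 0,1,2,3,4,5,6,8 already taken and all letters distinct, the only value for A is 7. So A=7.

Answer: A=7, C=5, E=1, H=0, M=8, N=6, Q=4, T=2, Z=3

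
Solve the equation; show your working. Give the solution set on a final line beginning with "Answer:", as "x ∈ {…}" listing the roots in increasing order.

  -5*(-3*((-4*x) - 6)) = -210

Step 1. [-5*(-3*((-4*x) - 6)) = -210] -5·(inner) — divide through by -5, so div: -3*((-4*x) - 6) = 42.
Step 2. [-3*((-4*x) - 6) = 42] leading coefficient -3: divide by -3. So div: (-4*x) - 6 = -14.
Step 3. [(-4*x) - 6 = -14] peel the -6: add 6 from each side. So sub: -4*x = -8.
Step 4. [-4*x = -8] leading coefficient -4: divide by -4 ⇒ div: x = 2.

Answer: x ∈ {2}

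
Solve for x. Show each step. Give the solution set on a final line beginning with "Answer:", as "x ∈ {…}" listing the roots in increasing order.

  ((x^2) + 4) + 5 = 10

Step 1. [((x^2) + 4) + 5 = 10] subtract 5: x sits inside (… + 5) ⇒ sub: (x^2) + 4 = 5.
Step 2. [(x^2) + 4 = 5] the outer +4 inverts by subtracting 4, so sub: x^2 = 1.
Step 3. [x^2 = 1] √ both sides: 1 ≥ 0 gives two branches. So sqrt: x = 1 or -1.

Answer: x ∈ {-1, 1}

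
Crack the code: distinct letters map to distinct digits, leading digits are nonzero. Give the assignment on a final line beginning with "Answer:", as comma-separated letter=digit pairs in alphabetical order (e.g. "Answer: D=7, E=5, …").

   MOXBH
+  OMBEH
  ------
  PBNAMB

Step 1. [col 1: H + H ≡ B (mod 10)] H=7 is one option consistent with column 1 (H + H ≡ B (mod 10), carry-in 0) — take it ⇒ H=7.
Step 2. [P] adding two 5-digit numbers gives at most 5+1 digits, and here it does — P is that final carry and must be 1, so P=1.
Step 3. [col 1: H + H ≡ B (mod 10)] from column 1 (H=7, carry-in 0, digits 1,7 already taken and all letters distinct): B must equal 4. So B=4.
Step 4. [col 2: B + E ≡ M (mod 10)] E=0 is one option consistent with column 2 (B + E ≡ M (mod 10), carry-in 1) — take it, so E=0.
Step 5. [col 2: B + E ≡ M (mod 10)] column 2 reads B+E+carry(1)=M with B=4, E=0; with digits 0,1,4,7 already taken and all letters distinct, the only value for M is 5 ⇒ M=5.
Step 6. [col 3: X + B ≡ A (mod 10)] X=2 is one option consistent with column 3 (X + B ≡ A (mod 10), carry-in 0) — take it. So X=2.
Step 7. [col 3: X + B ≡ A (mod 10)] from column 3 (X=2, B=4, carry-in 0, digits 0,1,2,4,5,7 already taken and all letters distinct): A must equal 6 ⇒ A=6.
Step 8. [col 4: O + M ≡ N (mod 10)] no forcing yet in column 4 (carry-in 0); O=8 is free and consistent — try it ⇒ O=8.
Step 9. [col 4: O + M ≡ N (mod 10)] in column 4 we have O+M≡N with carry-in 0; given O=8, M=5 and digits 0,1,2,4,5,6,7,8 already taken and all letters distinct, that pins N to 3, so N=3.

Answer: A=6, B=4, E=0, H=7, M=5, N=3, O=8, P=1, X=2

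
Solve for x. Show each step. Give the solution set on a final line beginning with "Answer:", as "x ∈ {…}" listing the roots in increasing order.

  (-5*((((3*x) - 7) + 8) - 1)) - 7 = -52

Step 1. [(-5*((((3*x) - 7) + 8) - 1)) - 7 = -52] peel the -7: add 7 from each side. So sub: -5*((((3*x) - 7) + 8) - 1) = -45.
Step 2. [-5*((((3*x) - 7) + 8) - 1) = -45] divide by the outer -5 ⇒ div: (((3*x) - 7) + 8) - 1 = 9.
Step 3. [(((3*x) - 7) + 8) - 1 = 9] the outer -1 inverts by adding 1. So sub: ((3*x) - 7) + 8 = 10.
Step 4. [((3*x) - 7) + 8 = 10] +8 is outermost — subtract 8 both sides ⇒ sub: (3*x) - 7 = 2.
Step 5. [(3*x) - 7 = 2] the outer -7 inverts by adding 7 ⇒ sub: 3*x = 9.
Step 6. [3*x = 9] leading coefficient 3: divide by 3 ⇒ div: x = 3.

Answer: x ∈ {3}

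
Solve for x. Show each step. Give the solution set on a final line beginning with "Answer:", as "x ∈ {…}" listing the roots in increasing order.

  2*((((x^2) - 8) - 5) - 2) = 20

Step 1. [2*((((x^2) - 8) - 5) - 2) = 20] divide by the outer 2, so div: (((x^2) - 8) - 5) - 2 = 10.
Step 2. [(((x^2) - 8) - 5) - 2 = 10] 2 comes off first (add 2) ⇒ sub: ((x^2) - 8) - 5 = 12.
Step 3. [((x^2) - 8) - 5 = 12] -5 is outermost — add 5 both sides, so sub: (x^2) - 8 = 17.
Step 4. [(x^2) - 8 = 17] peel the -8: add 8 from each side ⇒ sub: x^2 = 25.
Step 5. [x^2 = 25] √ both sides: 25 ≥ 0 gives two branches. So sqrt: x = 5 or -5.

Answer: x ∈ {-5, 5}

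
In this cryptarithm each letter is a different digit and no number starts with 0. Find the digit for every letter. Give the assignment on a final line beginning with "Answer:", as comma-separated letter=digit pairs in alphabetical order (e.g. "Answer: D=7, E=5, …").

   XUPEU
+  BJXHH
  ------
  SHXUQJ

Step 1. [col 1: U + H ≡ J (mod 10)] H=3 is one option consistent with column 1 (U + H ≡ J (mod 10), carry-in 0) — take it, so H=3.
Step 2. [S] adding two 5-digit numbers gives at most 5+1 digits, and here it does — S is that final carry and must be 1, so S=1.
Step 3. [col 1: U + H ≡ J (mod 10)] no forcing yet in column 1 (carry-in 0); U=7 is free and consistent — try it ⇒ U=7.
Step 4. [col 1: U + H ≡ J (mod 10)] from column 1 (U=7, H=3, carry-in 0, digits 1,3,7 already taken and all letters distinct): J must equal 0 ⇒ J=0.
Step 5. [col 2: E + H ≡ Q (mod 10)] E=2 is one option consistent with column 2 (E + H ≡ Q (mod 10), carry-in 1) — take it ⇒ E=2.
Step 6. [col 2: E + H ≡ Q (mod 10)] column 2: given E=2, H=3, carry-in 1, and digits 0,1,2,3,7 already taken and all letters distinct, E+H≡Q (mod 10) forces Q=6, so Q=6.
Step 7. [col 3: P + X ≡ U (mod 10)] X=8 is one option consistent with column 3 (P + X ≡ U (mod 10), carry-in 0) — take it, so X=8.
Step 8. [col 3: P + X ≡ U (mod 10)] in column 3 we have P+X≡U with carry-in 0; given X=8, U=7 and digits 0,1,2,3,6,7,8 already taken and all letters distinct, that pins P to 9. So P=9.
Step 9. [col 5: X + B ≡ H (mod 10)] column 5: given X=8, H=3, carry-in 0, and digits 0,1,2,3,6,7,8,9 already taken and all letters distinct, X+B≡H (mod 10) forces B=5 ⇒ B=5.

Answer: B=5, E=2, H=3, J=0, P=9, Q=6, S=1, U=7, X=8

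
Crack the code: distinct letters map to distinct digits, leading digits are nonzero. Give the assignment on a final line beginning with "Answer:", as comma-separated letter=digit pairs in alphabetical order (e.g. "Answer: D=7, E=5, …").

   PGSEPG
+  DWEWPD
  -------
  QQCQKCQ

Step 1. [col 1: G + D ≡ Q (mod 10)] several values work for G in column 1 (G + D ≡ Q (mod 10), carry-in 0); try G=7 ⇒ G=7.
Step 2. [col 1: G + D ≡ Q (mod 10)] several values work for Q in column 1 (G + D ≡ Q (mod 10), carry-in 0); try Q=1, so Q=1.
Step 3. [col 1: G + D ≡ Q (mod 10)] from column 1 (G=7, Q=1, carry-in 0, digits 1,7 already taken and all letters distinct): D must equal 4 ⇒ D=4.
Step 4. [col 2: P + P ≡ C (mod 10)] column 2 (P + P ≡ C (mod 10), carry-in 1) doesn't pin P yet; pick P=6 and continue ⇒ P=6.
Step 5. [col 2: P + P ≡ C (mod 10)] column 2: given P=6, carry-in 1, and digits 1,4,6,7 already taken and all letters distinct, P+P≡C (mod 10) forces C=3 ⇒ C=3.
Step 6. [col 3: E + W ≡ K (mod 10)] column 3 (E + W ≡ K (mod 10), carry-in 1) doesn't pin W yet; pick W=5 and continue. So W=5.
Step 7. [col 3: E + W ≡ K (mod 10)] column 3 reads E+W+carry(1)=K with W=5; with digits 1,3,4,5,6,7 already taken and all letters distinct, the only value for E is 2 ⇒ E=2.
Step 8. [col 3: E + W ≡ K (mod 10)] from column 3 (E=2, W=5, carry-in 1, digits 1,2,3,4,5,6,7 already taken and all letters distinct): K must equal 8 ⇒ K=8.
Step 9. [col 4: S + E ≡ Q (mod 10)] column 4 reads S+E+carry(0)=Q with E=2, Q=1; with digits 1,2,3,4,5,6,7,8 already taken and all letters distinct, the only value for S is 9, so S=9.

Answer: C=3, D=4, E=2, G=7, K=8, P=6, Q=1, S=9, W=5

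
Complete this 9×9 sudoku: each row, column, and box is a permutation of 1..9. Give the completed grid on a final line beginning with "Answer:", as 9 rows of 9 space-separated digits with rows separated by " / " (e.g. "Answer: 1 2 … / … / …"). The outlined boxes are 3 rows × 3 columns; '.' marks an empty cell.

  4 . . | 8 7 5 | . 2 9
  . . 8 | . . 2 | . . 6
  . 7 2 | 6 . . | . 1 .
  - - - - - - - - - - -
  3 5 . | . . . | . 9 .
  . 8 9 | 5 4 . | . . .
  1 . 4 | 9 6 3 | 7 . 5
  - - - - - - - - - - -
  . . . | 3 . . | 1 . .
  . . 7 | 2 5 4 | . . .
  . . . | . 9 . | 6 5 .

Step 1. [r1c7∈{3}] nothing but 3 survives at r1c7 ⇒ r1c7=3.
Step 2. [r8c2∈{1,3,6,9}] in row 8, 1 fits only at r8c2. So r8c2=1.
Step 3. [r8c1∈{6,8,9}] in row 8, 6 fits only at r8c1. So r8c1=6.
Step 4. [r7c5∈{8}] r7c5's peers cover all but 8. So r7c5=8.
Step 5. [r5c7∈{2}] only 2 remains possible at r5c7 ⇒ r5c7=2.
Step 6. [r4c6∈{1,7,8}] r4c6 is the only open cell in col 6 admitting 8 ⇒ r4c6=8.
Step 7. [r4c7∈{4}] only 4 remains possible at r4c7, so r4c7=4.
Step 8. [r3c9∈{4,8}] r3c9 is the only open cell in row 3 admitting 4, so r3c9=4.
Step 9. [r4c4∈{1,7}] 7 has one home in row 4: r4c4 ⇒ r4c4=7.
Step 10. [r5c6∈{1}] r5c6's peers cover all but 1, so r5c6=1.
Step 11. [r2c2∈{3,9}] r2c2 is the only open cell in box 1 admitting 3. So r2c2=3.
Step 12. [r2c1∈{5,9}] across row 2, 9 lands solely at r2c1 ⇒ r2c1=9.
Step 13. [r5c9∈{3}] r5c9's peers cover all but 3 ⇒ r5c9=3.
Step 14. [r8c9∈{8}] r8c9's peers cover all but 8, so r8c9=8.
Step 15. [r9c2∈{2,4}] across row 9, 4 lands solely at r9c2, so r9c2=4.
Step 16. [r9c6∈{7}] r9c6 is down to just 7, so r9c6=7.
Step 17. [r3c1∈{5}] nothing but 5 survives at r3c1. So r3c1=5.
Step 18. [r7c1∈{2}] nothing but 2 survives at r7c1. So r7c1=2.
Step 19. [r2c5∈{1}] r2c5 is down to just 1. So r2c5=1.
Step 20. [r1c3∈{1,6}] r1c3 is the only open cell in row 1 admitting 1, so r1c3=1.
Step 21. [r7c9∈{7}] nothing but 7 survives at r7c9 ⇒ r7c9=7.
Step 22. [r4c3∈{6}] only 6 remains possible at r4c3 ⇒ r4c3=6.
Step 23. [r3c5∈{3}] nothing but 3 survives at r3c5. So r3c5=3.
Step 24. [r3c7∈{8}] r3c7 has the single candidate 8, so r3c7=8.
Step 25. [r7c2∈{9}] r7c2's peers cover all but 9 ⇒ r7c2=9.
Step 26. [r7c8∈{4}] nothing but 4 survives at r7c8, so r7c8=4.
Step 27. [r4c9∈{1}] r4c9 has the single candidate 1, so r4c9=1.
Step 28. [r2c8∈{7}] only 7 remains possible at r2c8 ⇒ r2c8=7.
Step 29. [r8c8∈{3}] r8c8 has the single candidate 3 ⇒ r8c8=3.
Step 30. [r2c7∈{5}] nothing but 5 survives at r2c7. So r2c7=5.
Step 31. [r2c4∈{4}] r2c4 has the single candidate 4 ⇒ r2c4=4.
Step 32. [r5c8∈{6}] r5c8's peers cover all but 6 ⇒ r5c8=6.
Step 33. [r8c7∈{9}] nothing but 9 survives at r8c7. So r8c7=9.
Step 34. [r7c6∈{6}] r7c6 is down to just 6. So r7c6=6.
Step 35. [r9c1∈{8}] r9c1's peers cover all but 8, so r9c1=8.
Step 36. [r5c1∈{7}] r5c1 has the single candidate 7. So r5c1=7.
Step 37. [r6c8∈{8}] r6c8 is down to just 8. So r6c8=8.
Step 38. [r4c5∈{2}] r4c5 has the single candidate 2, so r4c5=2.
Step 39. [r9c9∈{2}] only 2 remains possible at r9c9 ⇒ r9c9=2.
Step 40. [r3c6∈{9}] only 9 remains possible at r3c6. So r3c6=9.
Step 41. [r7c3∈{5}] r7c3's peers cover all but 5. So r7c3=5.
Step 42. [r1c2∈{6}] r1c2 has the single candidate 6. So r1c2=6.
Step 43. [r9c4∈{1}] r9c4's peers cover all but 1, so r9c4=1.
Step 44. [r6c2∈{2}] nothing but 2 survives at r6c2 ⇒ r6c2=2.
Step 45. [r9c3∈{3}] only 3 remains possible at r9c3, so r9c3=3.

Answer: 4 6 1 8 7 5 3 2 9 / 9 3 8 4 1 2 5 7 6 / 5 7 2 6 3 9 8 1 4 / 3 5 6 7 2 8 4 9 1 / 7 8 9 5 4 1 2 6 3 / 1 2 4 9 6 3 7 8 5 / 2 9 5 3 8 6 1 4 7 / 6 1 7 2 5 4 9 3 8 / 8 4 3 1 9 7 6 5 2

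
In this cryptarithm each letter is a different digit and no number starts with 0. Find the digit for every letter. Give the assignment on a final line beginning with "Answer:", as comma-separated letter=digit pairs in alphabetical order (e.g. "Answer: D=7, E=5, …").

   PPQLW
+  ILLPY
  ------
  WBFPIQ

Step 1. [col 1: W + Y ≡ Q (mod 10)] Y=9 is one option consistent with column 1 (W + Y ≡ Q (mod 10), carry-in 0) — take it ⇒ Y=9.
Step 2. [col 1: W + Y ≡ Q (mod 10)] no forcing yet in column 1 (carry-in 0); W=1 is free and consistent — try it, so W=1.
Step 3. [col 1: W + Y ≡ Q (mod 10)] column 1 reads W+Y+carry(0)=Q with W=1, Y=9; with digits 1,9 already taken and all letters distinct, the only value for Q is 0 ⇒ Q=0.
Step 4. [col 2: L + P ≡ I (mod 10)] no forcing yet in column 2 (carry-in 1); P=7 is free and consistent — try it. So P=7.
Step 5. [col 2: L + P ≡ I (mod 10)] no forcing yet in column 2 (carry-in 1); L=6 is free and consistent — try it ⇒ L=6.
Step 6. [col 2: L + P ≡ I (mod 10)] column 2 reads L+P+carry(1)=I with L=6, P=7; with digits 0,1,6,7,9 already taken and all letters distinct, the only value for I is 4, so I=4.
Step 7. [col 4: P + L ≡ F (mod 10)] column 4 reads P+L+carry(0)=F with P=7, L=6; with digits 0,1,4,6,7,9 already taken and all letters distinct, the only value for F is 3. So F=3.
Step 8. [col 5: P + I ≡ B (mod 10)] column 5: given P=7, I=4, carry-in 1, and digits 0,1,3,4,6,7,9 already taken and all letters distinct, P+I≡B (mod 10) forces B=2, so B=2.

Answer: B=2, F=3, I=4, L=6, P=7, Q=0, W=1, Y=9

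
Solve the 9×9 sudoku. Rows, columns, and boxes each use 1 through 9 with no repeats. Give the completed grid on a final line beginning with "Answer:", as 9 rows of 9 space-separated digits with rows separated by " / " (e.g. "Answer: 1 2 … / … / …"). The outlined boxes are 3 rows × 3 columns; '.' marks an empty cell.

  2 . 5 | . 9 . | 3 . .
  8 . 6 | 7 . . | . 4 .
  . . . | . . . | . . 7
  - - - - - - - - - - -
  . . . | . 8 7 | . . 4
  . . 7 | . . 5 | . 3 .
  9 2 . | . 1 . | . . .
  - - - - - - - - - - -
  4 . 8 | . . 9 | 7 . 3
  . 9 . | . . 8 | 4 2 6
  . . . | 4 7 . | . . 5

Step 1. [r7c8∈{1}] only 1 remains possible at r7c8. So r7c8=1.
Step 2. [r5c2∈{1,4,6,8}] r5c2 is the only open cell in col 2 admitting 8, so r5c2=8.
Step 3. [r3c3∈{1,3,4,9}] r3c3 is the only open cell in col 3 admitting 9 ⇒ r3c3=9.
Step 4. [r5c5∈{2,4,6}] in row 5, 4 fits only at r5c5. So r5c5=4.
Step 5. [r8c1∈{1,3,5,7}] row 8 places 7 nowhere but r8c1, so r8c1=7.
Step 6. [r4c1∈{1,3,5,6}] in col 1, 5 fits only at r4c1. So r4c1=5.
Step 7. [r9c3∈{1,2,3}] 2 has one home in col 3: r9c3 ⇒ r9c3=2.
Step 8. [r6c8∈{5,6,7,8}] across row 6, 7 lands solely at r6c8 ⇒ r6c8=7.
Step 9. [r3c8∈{5,6,8}] col 8 places 5 nowhere but r3c8. So r3c8=5.
Step 10. [r2c5∈{2,3,5}] row 2 places 5 nowhere but r2c5 ⇒ r2c5=5.
Step 11. [r8c5∈{3}] nothing but 3 survives at r8c5. So r8c5=3.
Step 12. [r8c3∈{1}] r8c3 has the single candidate 1, so r8c3=1.
Step 13. [r9c6∈{1,6}] across row 9, 1 lands solely at r9c6 ⇒ r9c6=1.
Step 14. [r4c3∈{3}] only 3 remains possible at r4c3. So r4c3=3.
Step 15. [r1c2∈{1,4,7}] 7 has one home in row 1: r1c2, so r1c2=7.
Step 16. [r3c2∈{1,3,4}] across col 2, 4 lands solely at r3c2 ⇒ r3c2=4.
Step 17. [r6c7∈{5,6,8}] row 6 places 5 nowhere but r6c7. So r6c7=5.
Step 18. [r7c2∈{5,6}] in col 2, 5 fits only at r7c2, so r7c2=5.
Step 19. [r6c9∈{8}] r6c9 is down to just 8, so r6c9=8.
Step 20. [r1c9∈{1}] r1c9 has the single candidate 1, so r1c9=1.
Step 21. [r3c4∈{1,2,3,6,8}] in col 4, 1 fits only at r3c4 ⇒ r3c4=1.
Step 22. [r3c7∈{2,6,8}] 8 has one home in row 3: r3c7. So r3c7=8.
Step 23. [r9c7∈{9}] only 9 remains possible at r9c7 ⇒ r9c7=9.
Step 24. [r2c7∈{2}] r2c7 is down to just 2, so r2c7=2.
Step 25. [r4c4∈{2,6,9}] 2 has one home in row 4: r4c4 ⇒ r4c4=2.
Step 26. [r7c4∈{6}] nothing but 6 survives at r7c4 ⇒ r7c4=6.
Step 27. [r2c6∈{3}] only 3 remains possible at r2c6, so r2c6=3.
Step 28. [r3c5∈{2,6}] col 5 places 6 nowhere but r3c5. So r3c5=6.
Step 29. [r5c1∈{1,6}] col 1 places 1 nowhere but r5c1 ⇒ r5c1=1.
Step 30. [r4c2∈{6}] r4c2 has the single candidate 6. So r4c2=6.
Step 31. [r4c8∈{9}] r4c8 has the single candidate 9. So r4c8=9.
Step 32. [r9c2∈{3}] only 3 remains possible at r9c2. So r9c2=3.
Step 33. [r8c4∈{5}] r8c4 has the single candidate 5 ⇒ r8c4=5.
Step 34. [r9c8∈{8}] only 8 remains possible at r9c8. So r9c8=8.
Step 35. [r7c5∈{2}] r7c5 is down to just 2. So r7c5=2.
Step 36. [r1c6∈{4}] r1c6 has the single candidate 4, so r1c6=4.
Step 37. [r5c7∈{6}] r5c7 has the single candidate 6 ⇒ r5c7=6.
Step 38. [r1c8∈{6}] nothing but 6 survives at r1c8. So r1c8=6.
Step 39. [r9c1∈{6}] r9c1 has the single candidate 6, so r9c1=6.
Step 40. [r6c6∈{6}] r6c6 is down to just 6 ⇒ r6c6=6.
Step 41. [r1c4∈{8}] only 8 remains possible at r1c4. So r1c4=8.
Step 42. [r6c3∈{4}] r6c3 is down to just 4, so r6c3=4.
Step 43. [r6c4∈{3}] nothing but 3 survives at r6c4. So r6c4=3.
Step 44. [r3c1∈{3}] nothing but 3 survives at r3c1 ⇒ r3c1=3.
Step 45. [r3c6∈{2}] r3c6 has the single candidate 2. So r3c6=2.
Step 46. [r5c9∈{2}] only 2 remains possible at r5c9, so r5c9=2.
Step 47. [r4c7∈{1}] only 1 remains possible at r4c7 ⇒ r4c7=1.
Step 48. [r5c4∈{9}] r5c4 has the single candidate 9, so r5c4=9.
Step 49. [r2c9∈{9}] nothing but 9 survives at r2c9 ⇒ r2c9=9.
Step 50. [r2c2∈{1}] only 1 remains possible at r2c2 ⇒ r2c2=1.

Answer: 2 7 5 8 9 4 3 6 1 / 8 1 6 7 5 3 2 4 9 / 3 4 9 1 6 2 8 5 7 / 5 6 3 2 8 7 1 9 4 / 1 8 7 9 4 5 6 3 2 / 9 2 4 3 1 6 5 7 8 / 4 5 8 6 2 9 7 1 3 / 7 9 1 5 3 8 4 2 6 / 6 3 2 4 7 1 9 8 5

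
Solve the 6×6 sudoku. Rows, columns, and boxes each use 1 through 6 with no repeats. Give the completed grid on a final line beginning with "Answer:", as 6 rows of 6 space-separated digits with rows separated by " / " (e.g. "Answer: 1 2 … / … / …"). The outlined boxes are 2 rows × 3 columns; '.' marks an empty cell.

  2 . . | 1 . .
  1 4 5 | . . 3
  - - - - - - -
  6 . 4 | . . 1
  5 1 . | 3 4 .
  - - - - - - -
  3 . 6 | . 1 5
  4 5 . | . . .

Step 1. [r4c6∈{2,6}] across row 4, 6 lands solely at r4c6, so r4c6=6.
Step 2. [r6c6∈{2}] nothing but 2 survives at r6c6. So r6c6=2.
Step 3. [r1c2∈{3,6}] across col 2, 6 lands solely at r1c2. So r1c2=6.
Step 4. [r3c4∈{2,5}] in col 4, 5 fits only at r3c4. So r3c4=5.
Step 5. [r6c4∈{6}] nothing but 6 survives at r6c4. So r6c4=6.
Step 6. [r3c5∈{2}] r3c5 is down to just 2 ⇒ r3c5=2.
Step 7. [r1c5∈{5}] r1c5 has the single candidate 5. So r1c5=5.
Step 8. [r5c2∈{2}] only 2 remains possible at r5c2. So r5c2=2.
Step 9. [r6c3∈{1}] r6c3's peers cover all but 1 ⇒ r6c3=1.
Step 10. [r1c6∈{4}] r1c6 is down to just 4 ⇒ r1c6=4.
Step 11. [r2c5∈{6}] r2c5 has the single candidate 6 ⇒ r2c5=6.
Step 12. [r5c4∈{4}] only 4 remains possible at r5c4, so r5c4=4.
Step 13. [r1c3∈{3}] only 3 remains possible at r1c3, so r1c3=3.
Step 14. [r2c4∈{2}] r2c4 is down to just 2, so r2c4=2.
Step 15. [r4c3∈{2}] r4c3's peers cover all but 2. So r4c3=2.
Step 16. [r6c5∈{3}] r6c5 has the single candidate 3. So r6c5=3.
Step 17. [r3c2∈{3}] r3c2 has the single candidate 3, so r3c2=3.

Answer: 2 6 3 1 5 4 / 1 4 5 2 6 3 / 6 3 4 5 2 1 / 5 1 2 3 4 6 / 3 2 6 4 1 5 / 4 5 1 6 3 2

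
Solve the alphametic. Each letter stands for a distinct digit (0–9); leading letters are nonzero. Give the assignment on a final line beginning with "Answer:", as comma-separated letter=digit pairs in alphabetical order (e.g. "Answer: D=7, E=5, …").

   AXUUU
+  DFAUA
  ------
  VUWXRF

Step 1. [col 1: U + A ≡ F (mod 10)] F=4 is one option consistent with column 1 (U + A ≡ F (mod 10), carry-in 0) — take it. So F=4.
Step 2. [col 1: U + A ≡ F (mod 10)] several values work for A in column 1 (U + A ≡ F (mod 10), carry-in 0); try A=8. So A=8.
Step 3. [col 1: U + A ≡ F (mod 10)] in column 1 we have U+A≡F with carry-in 0; given A=8, F=4 and digits 4,8 already taken and all letters distinct, that pins U to 6. So U=6.
Step 4. [V] V is the leading digit of a 6-digit sum of two 5-digit numbers; the final carry is exactly 1 ⇒ V=1.
Step 5. [col 2: U + U ≡ R (mod 10)] column 2 reads U+U+carry(1)=R with U=6; with digits 1,4,6,8 already taken and all letters distinct, the only value for R is 3. So R=3.
Step 6. [col 3: U + A ≡ X (mod 10)] column 3: given U=6, A=8, carry-in 1, and digits 1,3,4,6,8 already taken and all letters distinct, U+A≡X (mod 10) forces X=5. So X=5.
Step 7. [col 4: X + F ≡ W (mod 10)] from column 4 (X=5, F=4, carry-in 1, digits 1,3,4,5,6,8 already taken and all letters distinct): W must equal 0, so W=0.
Step 8. [col 5: A + D ≡ U (mod 10)] in column 5 we have A+D≡U with carry-in 1; given A=8, U=6 and digits 0,1,3,4,5,6,8 already taken and all letters distinct, that pins D to 7 ⇒ D=7.

Answer: A=8, D=7, F=4, R=3, U=6, V=1, W=0, X=5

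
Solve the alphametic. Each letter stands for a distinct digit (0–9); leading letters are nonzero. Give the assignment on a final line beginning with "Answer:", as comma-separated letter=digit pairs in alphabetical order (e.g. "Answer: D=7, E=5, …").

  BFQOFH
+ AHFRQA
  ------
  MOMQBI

Step 1. [col 1: H + A ≡ I (mod 10)] H=7 is one option consistent with column 1 (H + A ≡ I (mod 10), carry-in 0) — take it. So H=7.
Step 2. [col 1: H + A ≡ I (mod 10)] several values work for I in column 1 (H + A ≡ I (mod 10), carry-in 0); try I=8, so I=8.
Step 3. [col 1: H + A ≡ I (mod 10)] column 1 reads H+A+carry(0)=I with H=7, I=8; with digits 7,8 already taken and all letters distinct, the only value for A is 1 ⇒ A=1.
Step 4. [col 2: F + Q ≡ B (mod 10)] several values work for B in column 2 (F + Q ≡ B (mod 10), carry-in 0); try B=5 ⇒ B=5.
Step 5. [col 2: F + Q ≡ B (mod 10)] Q=3 is one option consistent with column 2 (F + Q ≡ B (mod 10), carry-in 0) — take it. So Q=3.
Step 6. [col 2: F + Q ≡ B (mod 10)] in column 2 we have F+Q≡B with carry-in 0; given Q=3, B=5 and digits 1,3,5,7,8 already taken and all letters distinct, that pins F to 2. So F=2.
Step 7. [col 3: O + R ≡ Q (mod 10)] R=4 is one option consistent with column 3 (O + R ≡ Q (mod 10), carry-in 0) — take it ⇒ R=4.
Step 8. [col 3: O + R ≡ Q (mod 10)] in column 3 we have O+R≡Q with carry-in 0; given R=4, Q=3 and digits 1,2,3,4,5,7,8 already taken and all letters distinct, that pins O to 9. So O=9.
Step 9. [col 4: Q + F ≡ M (mod 10)] from column 4 (Q=3, F=2, carry-in 1, digits 1,2,3,4,5,7,8,9 already taken and all letters distinct): M must equal 6 ⇒ M=6.

Answer: A=1, B=5, F=2, H=7, I=8, M=6, O=9, Q=3, R=4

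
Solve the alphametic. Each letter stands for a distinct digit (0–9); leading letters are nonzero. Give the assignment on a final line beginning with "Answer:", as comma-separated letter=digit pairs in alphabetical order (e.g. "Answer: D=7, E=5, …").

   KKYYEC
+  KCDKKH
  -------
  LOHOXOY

Step 1. [col 1: C + H ≡ Y (mod 10)] column 1 (C + H ≡ Y (mod 10), carry-in 0) doesn't pin C yet; pick C=4 and continue. So C=4.
Step 2. [L] L is the leading digit of a 7-digit sum of two 6-digit numbers; the final carry is exactly 1. So L=1.
Step 3. [col 1: C + H ≡ Y (mod 10)] column 1 (C + H ≡ Y (mod 10), carry-in 0) doesn't pin H yet; pick H=2 and continue. So H=2.
Step 4. [col 1: C + H ≡ Y (mod 10)] in column 1 we have C+H≡Y with carry-in 0; given C=4, H=2 and digits 1,2,4 already taken and all letters distinct, that pins Y to 6, so Y=6.
Step 5. [col 2: E + K ≡ O (mod 10)] no forcing yet in column 2 (carry-in 0); K=8 is free and consistent — try it. So K=8.
Step 6. [col 2: E + K ≡ O (mod 10)] no forcing yet in column 2 (carry-in 0); O=7 is free and consistent — try it. So O=7.
Step 7. [col 2: E + K ≡ O (mod 10)] column 2: given K=8, O=7, carry-in 0, and digits 1,2,4,6,7,8 already taken and all letters distinct, E+K≡O (mod 10) forces E=9. So E=9.
Step 8. [col 3: Y + K ≡ X (mod 10)] column 3: given Y=6, K=8, carry-in 1, and digits 1,2,4,6,7,8,9 already taken and all letters distinct, Y+K≡X (mod 10) forces X=5. So X=5.
Step 9. [col 4: Y + D ≡ O (mod 10)] column 4 reads Y+D+carry(1)=O with Y=6, O=7; with digits 1,2,4,5,6,7,8,9 already taken and all letters distinct, the only value for D is 0. So D=0.

Answer: C=4, D=0, E=9, H=2, K=8, L=1, O=7, X=5, Y=6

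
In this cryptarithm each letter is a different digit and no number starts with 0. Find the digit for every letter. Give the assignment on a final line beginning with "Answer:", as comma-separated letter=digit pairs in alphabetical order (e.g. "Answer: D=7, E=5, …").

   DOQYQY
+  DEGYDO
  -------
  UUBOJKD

Step 1. [U] the sum has 7 digits but both addends have 6; that extra leading digit U is the final carry, namely 1. So U=1.
Step 2. [col 1: Y + O ≡ D (mod 10)] several values work for D in column 1 (Y + O ≡ D (mod 10), carry-in 0); try D=5, so D=5.
Step 3. [col 1: Y + O ≡ D (mod 10)] column 1 (Y + O ≡ D (mod 10), carry-in 0) doesn't pin Y yet; pick Y=3 and continue ⇒ Y=3.
Step 4. [col 1: Y + O ≡ D (mod 10)] column 1 reads Y+O+carry(0)=D with Y=3, D=5; with digits 1,3,5 already taken and all letters distinct, the only value for O is 2 ⇒ O=2.
Step 5. [col 2: Q + D ≡ K (mod 10)] column 2 (Q + D ≡ K (mod 10), carry-in 0) doesn't pin K yet; pick K=9 and continue. So K=9.
Step 6. [col 2: Q + D ≡ K (mod 10)] column 2: given D=5, K=9, carry-in 0, and digits 1,2,3,5,9 already taken and all letters distinct, Q+D≡K (mod 10) forces Q=4 ⇒ Q=4.
Step 7. [col 3: Y + Y ≡ J (mod 10)] in column 3 we have Y+Y≡J with carry-in 0; given Y=3 and digits 1,2,3,4,5,9 already taken and all letters distinct, that pins J to 6. So J=6.
Step 8. [col 4: Q + G ≡ O (mod 10)] column 4: given Q=4, O=2, carry-in 0, and digits 1,2,3,4,5,6,9 already taken and all letters distinct, Q+G≡O (mod 10) forces G=8, so G=8.
Step 9. [col 5: O + E ≡ B (mod 10)] from column 5 (O=2, carry-in 1, digits 1,2,3,4,5,6,8,9 already taken and all letters distinct): E must equal 7 ⇒ E=7.
Step 10. [col 5: O + E ≡ B (mod 10)] column 5 reads O+E+carry(1)=B with O=2, E=7; with digits 1,2,3,4,5,6,7,8,9 already taken and all letters distinct, the only value for B is 0, so B=0.

Answer: B=0, D=5, E=7, G=8, J=6, K=9, O=2, Q=4, U=1, Y=3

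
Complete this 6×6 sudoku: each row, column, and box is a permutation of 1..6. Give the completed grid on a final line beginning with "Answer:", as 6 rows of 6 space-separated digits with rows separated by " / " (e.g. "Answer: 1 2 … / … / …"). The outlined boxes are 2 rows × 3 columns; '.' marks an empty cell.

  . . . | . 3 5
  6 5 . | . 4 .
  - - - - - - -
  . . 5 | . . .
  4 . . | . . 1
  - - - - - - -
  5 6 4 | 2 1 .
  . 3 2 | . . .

Step 1. [r3c1∈{1,2,3}] col 1 places 3 nowhere but r3c1. So r3c1=3.
Step 2. [r1c3∈{1}] r1c3 has the single candidate 1. So r1c3=1.
Step 3. [r1c4∈{6}] r1c4 has the single candidate 6 ⇒ r1c4=6.
Step 4. [r4c2∈{2}] r4c2 is down to just 2 ⇒ r4c2=2.
Step 5. [r3c4∈{4}] r3c4 has the single candidate 4, so r3c4=4.
Step 6. [r3c5∈{2,6}] across col 5, 2 lands solely at r3c5. So r3c5=2.
Step 7. [r6c4∈{5}] r6c4's peers cover all but 5, so r6c4=5.
Step 8. [r3c6∈{6}] only 6 remains possible at r3c6 ⇒ r3c6=6.
Step 9. [r1c2∈{4}] r1c2's peers cover all but 4, so r1c2=4.
Step 10. [r6c6∈{4}] r6c6 has the single candidate 4. So r6c6=4.
Step 11. [r6c5∈{6}] only 6 remains possible at r6c5, so r6c5=6.
Step 12. [r2c6∈{2}] only 2 remains possible at r2c6. So r2c6=2.
Step 13. [r4c5∈{5}] only 5 remains possible at r4c5 ⇒ r4c5=5.
Step 14. [r4c4∈{3}] only 3 remains possible at r4c4. So r4c4=3.
Step 15. [r5c6∈{3}] r5c6's peers cover all but 3. So r5c6=3.
Step 16. [r3c2∈{1}] r3c2 has the single candidate 1 ⇒ r3c2=1.
Step 17. [r2c3∈{3}] r2c3's peers cover all but 3. So r2c3=3.
Step 18. [r6c1∈{1}] r6c1 has the single candidate 1 ⇒ r6c1=1.
Step 19. [r2c4∈{1}] r2c4's peers cover all but 1, so r2c4=1.
Step 20. [r1c1∈{2}] nothing but 2 survives at r1c1, so r1c1=2.
Step 21. [r4c3∈{6}] only 6 remains possible at r4c3, so r4c3=6.

Answer: 2 4 1 6 3 5 / 6 5 3 1 4 2 / 3 1 5 4 2 6 / 4 2 6 3 5 1 / 5 6 4 2 1 3 / 1 3 2 5 6 4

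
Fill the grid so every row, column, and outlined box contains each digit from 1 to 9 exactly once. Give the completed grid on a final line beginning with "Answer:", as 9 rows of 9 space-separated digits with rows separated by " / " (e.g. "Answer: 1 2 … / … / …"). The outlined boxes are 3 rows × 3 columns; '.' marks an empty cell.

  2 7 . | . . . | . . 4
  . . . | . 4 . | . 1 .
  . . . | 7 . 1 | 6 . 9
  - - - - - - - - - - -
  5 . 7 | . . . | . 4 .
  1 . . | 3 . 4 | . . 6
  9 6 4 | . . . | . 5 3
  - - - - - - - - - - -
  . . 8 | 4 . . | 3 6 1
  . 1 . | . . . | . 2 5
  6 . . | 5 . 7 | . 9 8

Step 1. [r3c5∈{2,3,5,8}] in row 3, 2 fits only at r3c5. So r3c5=2.
Step 2. [r7c5∈{9}] r7c5 is down to just 9, so r7c5=9.
Step 3. [r4c9∈{2}] r4c9's peers cover all but 2 ⇒ r4c9=2.
Step 4. [r2c2∈{3,5,8,9}] across col 2, 9 lands solely at r2c2. So r2c2=9.
Step 5. [r8c7∈{4,7}] 7 has one home in box 9: r8c7. So r8c7=7.
Step 6. [r4c2∈{3,8}] across row 4, 3 lands solely at r4c2, so r4c2=3.
Step 7. [r5c2∈{2,8}] 8 has one home in box 4: r5c2, so r5c2=8.
Step 8. [r1c3∈{1,3,5,6}] 1 has one home in row 1: r1c3 ⇒ r1c3=1.
Step 9. [r2c3∈{3,5,6}] r2c3 is the only open cell in col 3 admitting 6, so r2c3=6.
Step 10. [r2c4∈{8}] r2c4 has the single candidate 8. So r2c4=8.
Step 11. [r2c1∈{3}] only 3 remains possible at r2c1 ⇒ r2c1=3.
Step 12. [r8c4∈{6}] only 6 remains possible at r8c4, so r8c4=6.
Step 13. [r2c6∈{5}] r2c6 is down to just 5. So r2c6=5.
Step 14. [r9c5∈{1,3}] 1 has one home in row 9: r9c5. So r9c5=1.
Step 15. [r7c2∈{2,5}] row 7 places 5 nowhere but r7c2, so r7c2=5.
Step 16. [r3c1∈{4,8}] col 1 places 8 nowhere but r3c1. So r3c1=8.
Step 17. [r6c5∈{7,8}] in row 6, 7 fits only at r6c5 ⇒ r6c5=7.
Step 18. [r9c2∈{2,4}] across col 2, 2 lands solely at r9c2, so r9c2=2.
Step 19. [r1c4∈{9}] r1c4 is down to just 9, so r1c4=9.
Step 20. [r4c6∈{6,8,9}] col 6 places 9 nowhere but r4c6, so r4c6=9.
Step 21. [r1c8∈{3,8}] col 8 places 8 nowhere but r1c8 ⇒ r1c8=8.
Step 22. [r1c6∈{3,6}] in col 6, 6 fits only at r1c6 ⇒ r1c6=6.
Step 23. [r8c6∈{3,8}] in col 6, 3 fits only at r8c6 ⇒ r8c6=3.
Step 24. [r6c6∈{2,8}] 8 has one home in col 6: r6c6. So r6c6=8.
Step 25. [r6c7∈{1}] r6c7 has the single candidate 1, so r6c7=1.
Step 26. [r3c2∈{4}] r3c2 is down to just 4, so r3c2=4.
Step 27. [r2c9∈{7}] r2c9 has the single candidate 7 ⇒ r2c9=7.
Step 28. [r6c4∈{2}] r6c4 is down to just 2, so r6c4=2.
Step 29. [r5c7∈{9}] r5c7 is down to just 9 ⇒ r5c7=9.
Step 30. [r2c7∈{2}] r2c7 has the single candidate 2, so r2c7=2.
Step 31. [r3c3∈{5}] only 5 remains possible at r3c3 ⇒ r3c3=5.
Step 32. [r1c5∈{3}] nothing but 3 survives at r1c5 ⇒ r1c5=3.
Step 33. [r7c1∈{7}] r7c1 has the single candidate 7. So r7c1=7.
Step 34. [r5c3∈{2}] only 2 remains possible at r5c3, so r5c3=2.
Step 35. [r4c4∈{1}] r4c4 has the single candidate 1. So r4c4=1.
Step 36. [r5c5∈{5}] r5c5 has the single candidate 5 ⇒ r5c5=5.
Step 37. [r8c5∈{8}] nothing but 8 survives at r8c5, so r8c5=8.
Step 38. [r7c6∈{2}] only 2 remains possible at r7c6, so r7c6=2.
Step 39. [r1c7∈{5}] r1c7 has the single candidate 5, so r1c7=5.
Step 40. [r4c7∈{8}] nothing but 8 survives at r4c7, so r4c7=8.
Step 41. [r8c3∈{9}] r8c3 is down to just 9 ⇒ r8c3=9.
Step 42. [r3c8∈{3}] only 3 remains possible at r3c8. So r3c8=3.
Step 43. [r5c8∈{7}] nothing but 7 survives at r5c8. So r5c8=7.
Step 44. [r4c5∈{6}] r4c5's peers cover all but 6. So r4c5=6.
Step 45. [r8c1∈{4}] r8c1 has the single candidate 4 ⇒ r8c1=4.
Step 46. [r9c7∈{4}] r9c7 is down to just 4 ⇒ r9c7=4.
Step 47. [r9c3∈{3}] nothing but 3 survives at r9c3, so r9c3=3.

Answer: 2 7 1 9 3 6 5 8 4 / 3 9 6 8 4 5 2 1 7 / 8 4 5 7 2 1 6 3 9 / 5 3 7 1 6 9 8 4 2 / 1 8 2 3 5 4 9 7 6 / 9 6 4 2 7 8 1 5 3 / 7 5 8 4 9 2 3 6 1 / 4 1 9 6 8 3 7 2 5 / 6 2 3 5 1 7 4 9 8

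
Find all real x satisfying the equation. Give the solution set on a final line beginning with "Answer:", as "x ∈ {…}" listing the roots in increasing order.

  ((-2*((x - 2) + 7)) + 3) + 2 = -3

Step 1. [((-2*((x - 2) + 7)) + 3) + 2 = -3] 2 comes off first (subtract 2). So sub: (-2*((x - 2) + 7)) + 3 = -5.
Step 2. [(-2*((x - 2) + 7)) + 3 = -5] peel the +3: subtract 3 from each side ⇒ sub: -2*((x - 2) + 7) = -8.
Step 3. [-2*((x - 2) + 7) = -8] -2·(inner) — divide through by -2, so div: (x - 2) + 7 = 4.
Step 4. [(x - 2) + 7 = 4] +7 is outermost — subtract 7 both sides, so sub: x - 2 = -3.
Step 5. [x - 2 = -3] the outer -2 inverts by adding 2 ⇒ sub: x = -1.

Answer: x ∈ {-1}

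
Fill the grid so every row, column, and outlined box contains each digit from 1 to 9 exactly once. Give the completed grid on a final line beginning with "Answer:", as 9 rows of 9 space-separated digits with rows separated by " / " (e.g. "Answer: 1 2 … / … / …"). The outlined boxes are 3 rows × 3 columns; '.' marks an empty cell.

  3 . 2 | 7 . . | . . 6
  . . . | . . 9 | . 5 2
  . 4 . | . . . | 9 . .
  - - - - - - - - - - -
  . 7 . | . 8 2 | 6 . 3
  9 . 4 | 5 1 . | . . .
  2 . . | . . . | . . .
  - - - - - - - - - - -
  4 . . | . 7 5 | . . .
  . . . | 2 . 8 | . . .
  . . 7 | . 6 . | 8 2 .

Step 1. [r1c2∈{1,5,8,9}] r1c2 is the only open cell in row 1 admitting 9 ⇒ r1c2=9.
Step 2. [r1c8∈{1,4,8}] across row 1, 8 lands solely at r1c8. So r1c8=8.
Step 3. [r5c8∈{7}] nothing but 7 survives at r5c8, so r5c8=7.
Step 4. [r7c2∈{1,2,3,6,8}] across row 7, 2 lands solely at r7c2. So r7c2=2.
Step 5. [r7c3∈{1,3,6,8,9}] 8 has one home in row 7: r7c3, so r7c3=8.
Step 6. [r8c3∈{1,3,5,6,9}] r8c3 is the only open cell in col 3 admitting 9 ⇒ r8c3=9.
Step 7. [r6c3∈{1,3,5,6}] in col 3, 3 fits only at r6c3 ⇒ r6c3=3.
Step 8. [r6c5∈{4,9}] across col 5, 9 lands solely at r6c5, so r6c5=9.
Step 9. [r4c4∈{4}] nothing but 4 survives at r4c4. So r4c4=4.
Step 10. [r6c4∈{6}] only 6 remains possible at r6c4, so r6c4=6.
Step 11. [r3c6∈{1,3,6}] in col 6, 6 fits only at r3c6, so r3c6=6.
Step 12. [r7c8∈{1,3,6,9}] in row 7, 6 fits only at r7c8. So r7c8=6.
Step 13. [r5c2∈{6,8}] across row 5, 6 lands solely at r5c2. So r5c2=6.
Step 14. [r6c2∈{1,5,8}] r6c2 is the only open cell in box 4 admitting 8 ⇒ r6c2=8.
Step 15. [r2c2∈{1}] r2c2 has the single candidate 1 ⇒ r2c2=1.
Step 16. [r8c1∈{1,5,6}] 6 has one home in row 8: r8c1, so r8c1=6.
Step 17. [r9c1∈{1,5}] r9c1 is the only open cell in box 7 admitting 1, so r9c1=1.
Step 18. [r7c4∈{1,3,9}] across box 8, 1 lands solely at r7c4 ⇒ r7c4=1.
Step 19. [r3c3∈{5}] r3c3's peers cover all but 5 ⇒ r3c3=5.
Step 20. [r7c7∈{3}] nothing but 3 survives at r7c7. So r7c7=3.
Step 21. [r3c8∈{1,3}] col 8 places 3 nowhere but r3c8, so r3c8=3.
Step 22. [r3c9∈{1,7}] r3c9 is the only open cell in row 3 admitting 1 ⇒ r3c9=1.
Step 23. [r1c7∈{4}] r1c7 has the single candidate 4 ⇒ r1c7=4.
Step 24. [r8c9∈{4,5,7}] across col 9, 7 lands solely at r8c9, so r8c9=7.
Step 25. [r9c6∈{3,4}] col 6 places 4 nowhere but r9c6, so r9c6=4.
Step 26. [r8c5∈{3}] nothing but 3 survives at r8c5, so r8c5=3.
Step 27. [r3c1∈{7,8}] 7 has one home in row 3: r3c1. So r3c1=7.
Step 28. [r6c9∈{4,5}] across col 9, 4 lands solely at r6c9. So r6c9=4.
Step 29. [r9c9∈{5,9}] r9c9 is the only open cell in col 9 admitting 5. So r9c9=5.
Step 30. [r6c8∈{1}] r6c8 has the single candidate 1. So r6c8=1.
Step 31. [r2c4∈{3,8}] r2c4 is the only open cell in row 2 admitting 3, so r2c4=3.
Step 32. [r9c2∈{3}] nothing but 3 survives at r9c2, so r9c2=3.
Step 33. [r2c7∈{7}] nothing but 7 survives at r2c7. So r2c7=7.
Step 34. [r5c7∈{2}] r5c7 is down to just 2 ⇒ r5c7=2.
Step 35. [r4c8∈{9}] r4c8's peers cover all but 9 ⇒ r4c8=9.
Step 36. [r3c5∈{2}] only 2 remains possible at r3c5. So r3c5=2.
Step 37. [r4c1∈{5}] r4c1's peers cover all but 5 ⇒ r4c1=5.
Step 38. [r2c3∈{6}] nothing but 6 survives at r2c3. So r2c3=6.
Step 39. [r7c9∈{9}] r7c9's peers cover all but 9 ⇒ r7c9=9.
Step 40. [r6c7∈{5}] r6c7 has the single candidate 5, so r6c7=5.
Step 41. [r8c7∈{1}] nothing but 1 survives at r8c7. So r8c7=1.
Step 42. [r6c6∈{7}] r6c6 is down to just 7, so r6c6=7.
Step 43. [r8c2∈{5}] r8c2 is down to just 5, so r8c2=5.
Step 44. [r2c1∈{8}] r2c1's peers cover all but 8 ⇒ r2c1=8.
Step 45. [r9c4∈{9}] only 9 remains possible at r9c4. So r9c4=9.
Step 46. [r5c9∈{8}] r5c9's peers cover all but 8. So r5c9=8.
Step 47. [r5c6∈{3}] r5c6 has the single candidate 3, so r5c6=3.
Step 48. [r2c5∈{4}] r2c5 has the single candidate 4 ⇒ r2c5=4.
Step 49. [r8c8∈{4}] r8c8's peers cover all but 4. So r8c8=4.
Step 50. [r3c4∈{8}] r3c4 is down to just 8 ⇒ r3c4=8.
Step 51. [r1c5∈{5}] r1c5 has the single candidate 5. So r1c5=5.
Step 52. [r1c6∈{1}] r1c6 has the single candidate 1 ⇒ r1c6=1.
Step 53. [r4c3∈{1}] r4c3 has the single candidate 1 ⇒ r4c3=1.

Answer: 3 9 2 7 5 1 4 8 6 / 8 1 6 3 4 9 7 5 2 / 7 4 5 8 2 6 9 3 1 / 5 7 1 4 8 2 6 9 3 / 9 6 4 5 1 3 2 7 8 / 2 8 3 6 9 7 5 1 4 / 4 2 8 1 7 5 3 6 9 / 6 5 9 2 3 8 1 4 7 / 1 3 7 9 6 4 8 2 5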